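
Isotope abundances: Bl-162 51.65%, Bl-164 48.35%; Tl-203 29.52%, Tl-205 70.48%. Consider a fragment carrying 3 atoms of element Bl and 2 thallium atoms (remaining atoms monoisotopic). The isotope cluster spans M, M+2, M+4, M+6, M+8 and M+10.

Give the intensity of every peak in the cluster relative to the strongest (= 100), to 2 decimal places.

Element Bl pattern (n=3): 0.13778787 : 0.38695315 : 0.3622301 : 0.11302888
Thallium pattern (n=2): 0.08714304 : 0.41611392 : 0.49674304
Convolve the two distributions (both contribute in 2-u steps):
  M: 0.13778787×0.08714304 = 0.012007
  M+2: 0.13778787×0.41611392 + 0.38695315×0.08714304 = 0.091056
  M+4: 0.13778787×0.49674304 + 0.38695315×0.41611392 + 0.3622301×0.08714304 = 0.261028
  M+6: 0.38695315×0.49674304 + 0.3622301×0.41611392 + 0.11302888×0.08714304 = 0.352795
  M+8: 0.3622301×0.49674304 + 0.11302888×0.41611392 = 0.226968
  M+10: 0.11302888×0.49674304 = 0.056146
Scale to base peak (0.352795) = 100: 3.40 : 25.81 : 73.99 : 100.00 : 64.33 : 15.91

3.40 : 25.81 : 73.99 : 100.00 : 64.33 : 15.91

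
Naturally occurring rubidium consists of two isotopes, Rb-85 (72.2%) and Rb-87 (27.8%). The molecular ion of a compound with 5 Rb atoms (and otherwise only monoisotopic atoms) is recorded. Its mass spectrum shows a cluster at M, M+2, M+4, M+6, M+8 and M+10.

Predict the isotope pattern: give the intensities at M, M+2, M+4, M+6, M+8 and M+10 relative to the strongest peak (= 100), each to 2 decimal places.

51.94 : 100.00 : 77.01 : 29.65 : 5.71 : 0.44

The 5 Rb atoms are independent, so intensities follow the terms of (0.722 + 0.278)^5.
P(M) = 0.722^5 = 0.196194
P(M+2) = 5 × 0.722^4 × 0.278^1 = 0.377714
P(M+4) = 10 × 0.722^3 × 0.278^2 = 0.290872
P(M+6) = 10 × 0.722^2 × 0.278^3 = 0.111998
P(M+8) = 5 × 0.722^1 × 0.278^4 = 0.021562
P(M+10) = 0.278^5 = 0.001660
The M+2 peak is largest (0.377714); scaling to 100 gives 51.94 : 100.00 : 77.01 : 29.65 : 5.71 : 0.44.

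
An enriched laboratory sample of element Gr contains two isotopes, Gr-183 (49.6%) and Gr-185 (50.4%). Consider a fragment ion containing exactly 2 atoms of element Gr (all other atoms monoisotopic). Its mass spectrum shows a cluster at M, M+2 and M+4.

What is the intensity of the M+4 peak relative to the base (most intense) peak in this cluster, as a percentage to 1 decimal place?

Binomial terms of (0.496 + 0.504)^2: M 0.2460, M+2 0.5000, M+4 0.2540 → M+2 is the base peak.
P(M+2) = C(2,1) × 0.496^1 × 0.504^1 = 2 × 0.4960 × 0.5040 = 0.499968 (base)
P(M+4) = C(2,2) × 0.496^0 × 0.504^2 = 1 × 1.0000 × 0.254016 = 0.254016
Relative intensity = 0.254016 / 0.499968 × 100 = 50.8

50.8%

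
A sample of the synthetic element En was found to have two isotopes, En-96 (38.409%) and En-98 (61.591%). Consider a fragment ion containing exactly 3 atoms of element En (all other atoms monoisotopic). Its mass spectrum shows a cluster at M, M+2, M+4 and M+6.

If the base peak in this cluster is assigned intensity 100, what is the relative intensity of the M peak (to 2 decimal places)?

Term probabilities: M 0.0567, M+2 0.2726, M+4 0.4371, M+6 0.2336. Base peak = M+4.
P(M+4) = C(3,2) × 0.38409^1 × 0.61591^2 = 3 × 0.38409 × 0.37934513 = 0.437108 (base)
P(M) = C(3,0) × 0.38409^3 × 0.61591^0 = 1 × 0.05666293 × 1.0000 = 0.056663
Relative intensity = 0.056663 / 0.437108 × 100 = 12.96

12.96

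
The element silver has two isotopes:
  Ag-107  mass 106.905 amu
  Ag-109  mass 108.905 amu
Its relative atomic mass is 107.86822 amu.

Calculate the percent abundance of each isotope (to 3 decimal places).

Ag-107: 51.839%, Ag-109: 48.161%

Let x be the fractional abundance of Ag-107; then Ag-109 has abundance 1 − x.
106.905·x + 108.905·(1 − x) = 107.86822
(106.905 − 108.905)·x = 107.86822 − 108.905
x = -1.03678 / -2.000 = 0.51839 → 51.839% Ag-107, 48.161% Ag-109.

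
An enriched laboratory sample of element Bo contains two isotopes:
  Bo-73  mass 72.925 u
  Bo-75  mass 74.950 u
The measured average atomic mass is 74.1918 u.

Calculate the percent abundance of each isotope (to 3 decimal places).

Writing the weighted mean with unknown fraction x of Bo-73:
72.925·x + 74.950·(1 − x) = 74.1918
(72.925 − 74.950)·x = 74.1918 − 74.950
x = -0.7582 / -2.025 = 0.37442 → 37.442% Bo-73, 62.558% Bo-75.

Bo-73: 37.442%, Bo-75: 62.558%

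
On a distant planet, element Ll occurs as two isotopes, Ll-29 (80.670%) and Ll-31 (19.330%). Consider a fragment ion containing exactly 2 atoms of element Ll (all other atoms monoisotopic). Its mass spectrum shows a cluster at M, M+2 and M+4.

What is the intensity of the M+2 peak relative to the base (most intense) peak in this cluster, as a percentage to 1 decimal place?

Binomial terms of (0.80670 + 0.19330)^2: M 0.6508, M+2 0.3119, M+4 0.0374 → M is the base peak.
P(M) = C(2,0) × 0.80670^2 × 0.19330^0 = 1 × 0.65076489 × 1.0000 = 0.650765 (base)
P(M+2) = C(2,1) × 0.80670^1 × 0.19330^1 = 2 × 0.8067 × 0.1933 = 0.311870
Relative intensity = 0.311870 / 0.650765 × 100 = 47.9

47.9%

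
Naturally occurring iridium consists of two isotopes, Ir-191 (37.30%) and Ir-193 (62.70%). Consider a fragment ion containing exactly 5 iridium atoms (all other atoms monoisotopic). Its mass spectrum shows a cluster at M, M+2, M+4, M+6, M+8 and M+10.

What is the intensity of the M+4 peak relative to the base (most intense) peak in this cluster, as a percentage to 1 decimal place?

59.5%

Term probabilities: M 0.0072, M+2 0.0607, M+4 0.2040, M+6 0.3429, M+8 0.2882, M+10 0.0969. Base peak = M+6.
P(M+6) = C(5,3) × 0.3730^2 × 0.6270^3 = 10 × 0.139129 × 0.24649188 = 0.342942 (base)
P(M+4) = C(5,2) × 0.3730^3 × 0.6270^2 = 10 × 0.05189512 × 0.393129 = 0.204015
Relative intensity = 0.204015 / 0.342942 × 100 = 59.5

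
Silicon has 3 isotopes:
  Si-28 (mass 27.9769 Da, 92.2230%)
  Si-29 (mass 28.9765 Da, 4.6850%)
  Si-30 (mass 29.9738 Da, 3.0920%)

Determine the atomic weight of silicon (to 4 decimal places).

28.0855 Da

Ar = Σ fᵢ·mᵢ = 0.922230 × 27.9769 + 0.046850 × 28.9765 + 0.030920 × 29.9738
= 25.80114 + 1.35755 + 0.92679 = 28.08548 Da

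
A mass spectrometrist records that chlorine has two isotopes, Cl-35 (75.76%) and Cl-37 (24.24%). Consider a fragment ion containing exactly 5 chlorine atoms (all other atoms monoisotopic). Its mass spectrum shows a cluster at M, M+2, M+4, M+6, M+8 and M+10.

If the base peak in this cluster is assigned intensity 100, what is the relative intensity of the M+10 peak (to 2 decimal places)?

Term probabilities: M 0.2496, M+2 0.3993, M+4 0.2555, M+6 0.0817, M+8 0.0131, M+10 0.0008. Base peak = M+2.
P(M+2) = C(5,1) × 0.7576^4 × 0.2424^1 = 5 × 0.32942751 × 0.2424 = 0.399266 (base)
P(M+10) = C(5,5) × 0.7576^0 × 0.2424^5 = 1 × 1.0000 × 0.00083688 = 0.000837
Relative intensity = 0.000837 / 0.399266 × 100 = 0.21

0.21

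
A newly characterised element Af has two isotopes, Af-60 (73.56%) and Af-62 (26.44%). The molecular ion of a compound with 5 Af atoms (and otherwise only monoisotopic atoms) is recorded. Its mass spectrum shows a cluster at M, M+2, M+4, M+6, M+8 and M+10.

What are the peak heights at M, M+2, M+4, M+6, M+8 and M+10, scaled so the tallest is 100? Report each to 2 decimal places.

The 5 Af atoms are independent, so intensities follow the terms of (0.7356 + 0.2644)^5.
P(M) = 0.7356^5 = 0.215382
P(M+2) = 5 × 0.7356^4 × 0.2644^1 = 0.387078
P(M+4) = 10 × 0.7356^3 × 0.2644^2 = 0.278258
P(M+6) = 10 × 0.7356^2 × 0.2644^3 = 0.100016
P(M+8) = 5 × 0.7356^1 × 0.2644^4 = 0.017975
P(M+10) = 0.2644^5 = 0.001292
The M+2 peak is largest (0.387078); scaling to 100 gives 55.64 : 100.00 : 71.89 : 25.84 : 4.64 : 0.33.

55.64 : 100.00 : 71.89 : 25.84 : 4.64 : 0.33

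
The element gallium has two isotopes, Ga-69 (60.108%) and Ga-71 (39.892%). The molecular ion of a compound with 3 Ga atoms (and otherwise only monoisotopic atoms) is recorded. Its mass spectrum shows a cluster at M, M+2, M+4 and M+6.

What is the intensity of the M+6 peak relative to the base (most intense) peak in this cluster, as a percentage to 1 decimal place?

14.7%

Term probabilities: M 0.2172, M+2 0.4324, M+4 0.2870, M+6 0.0635. Base peak = M+2.
P(M+2) = C(3,1) × 0.60108^2 × 0.39892^1 = 3 × 0.36129717 × 0.39892 = 0.432386 (base)
P(M+6) = C(3,3) × 0.60108^0 × 0.39892^3 = 1 × 1.0000 × 0.063483 = 0.063483
Relative intensity = 0.063483 / 0.432386 × 100 = 14.7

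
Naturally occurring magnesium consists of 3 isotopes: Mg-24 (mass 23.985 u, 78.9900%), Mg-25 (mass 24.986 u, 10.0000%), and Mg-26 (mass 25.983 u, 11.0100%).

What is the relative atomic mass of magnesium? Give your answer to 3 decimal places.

Weight each isotope mass by its fractional abundance: 0.789900 × 23.985 + 0.100000 × 24.986 + 0.110100 × 25.983
= 18.9458 + 2.4986 + 2.8607 = 24.3051 u

24.305 u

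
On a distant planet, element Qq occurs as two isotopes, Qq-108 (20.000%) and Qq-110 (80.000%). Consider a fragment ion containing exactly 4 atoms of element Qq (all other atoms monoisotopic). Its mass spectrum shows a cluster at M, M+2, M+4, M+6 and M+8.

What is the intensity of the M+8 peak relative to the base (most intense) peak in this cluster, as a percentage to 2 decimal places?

Binomial terms of (0.20000 + 0.80000)^4: M 0.0016, M+2 0.0256, M+4 0.1536, M+6 0.4096, M+8 0.4096 → M+6 is the base peak.
P(M+6) = C(4,3) × 0.20000^1 × 0.80000^3 = 4 × 0.2000 × 0.5120 = 0.409600 (base)
P(M+8) = C(4,4) × 0.20000^0 × 0.80000^4 = 1 × 1.0000 × 0.4096 = 0.409600
Relative intensity = 0.409600 / 0.409600 × 100 = 100.00

100.00%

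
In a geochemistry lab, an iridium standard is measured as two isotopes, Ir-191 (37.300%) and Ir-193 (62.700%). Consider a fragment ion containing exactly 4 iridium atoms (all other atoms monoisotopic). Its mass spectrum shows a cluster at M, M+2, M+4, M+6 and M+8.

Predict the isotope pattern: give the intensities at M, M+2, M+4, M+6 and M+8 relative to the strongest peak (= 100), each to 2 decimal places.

Expanding (0.37300 + 0.62700)^4:
P(M) = 0.37300^4 = 0.019357
P(M+2) = 4 × 0.37300^3 × 0.62700^1 = 0.130153
P(M+4) = 6 × 0.37300^2 × 0.62700^2 = 0.328174
P(M+6) = 4 × 0.37300^1 × 0.62700^3 = 0.367766
P(M+8) = 0.62700^4 = 0.154550
The M+6 peak is largest (0.367766); scaling to 100 gives 5.26 : 35.39 : 89.23 : 100.00 : 42.02.

5.26 : 35.39 : 89.23 : 100.00 : 42.02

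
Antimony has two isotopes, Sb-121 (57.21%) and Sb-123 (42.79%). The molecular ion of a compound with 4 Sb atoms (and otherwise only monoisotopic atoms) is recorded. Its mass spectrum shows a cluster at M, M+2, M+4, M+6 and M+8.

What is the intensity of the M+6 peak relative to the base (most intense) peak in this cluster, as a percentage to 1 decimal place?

49.9%

Term probabilities: M 0.1071, M+2 0.3205, M+4 0.3596, M+6 0.1793, M+8 0.0335. Base peak = M+4.
P(M+4) = C(4,2) × 0.5721^2 × 0.4279^2 = 6 × 0.32729841 × 0.18309841 = 0.359567 (base)
P(M+6) = C(4,3) × 0.5721^1 × 0.4279^3 = 4 × 0.5721 × 0.07834781 = 0.179291
Relative intensity = 0.179291 / 0.359567 × 100 = 49.9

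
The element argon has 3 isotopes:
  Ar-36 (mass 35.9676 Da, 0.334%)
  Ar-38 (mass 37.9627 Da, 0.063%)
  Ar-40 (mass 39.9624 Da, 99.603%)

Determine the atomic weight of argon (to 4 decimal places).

39.9478 Da

Average mass = Σ (abundance × isotope mass) = 0.00334 × 35.9676 + 0.00063 × 37.9627 + 0.99603 × 39.9624
= 0.12013 + 0.02392 + 39.80375 = 39.94780 Da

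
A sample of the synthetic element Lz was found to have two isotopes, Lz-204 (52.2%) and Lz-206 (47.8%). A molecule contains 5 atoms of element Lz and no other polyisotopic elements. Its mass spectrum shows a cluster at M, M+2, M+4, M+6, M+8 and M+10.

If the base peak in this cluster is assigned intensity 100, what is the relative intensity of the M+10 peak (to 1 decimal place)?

(0.522 + 0.478)^5 gives M 0.0388, M+2 0.1775, M+4 0.3250, M+6 0.2976, M+8 0.1363, M+10 0.0250; the largest is M+4.
P(M+4) = C(5,2) × 0.522^3 × 0.478^2 = 10 × 0.14223665 × 0.228484 = 0.324988 (base)
P(M+10) = C(5,5) × 0.522^0 × 0.478^5 = 1 × 1.0000 × 0.02495396 = 0.024954
Relative intensity = 0.024954 / 0.324988 × 100 = 7.7

7.7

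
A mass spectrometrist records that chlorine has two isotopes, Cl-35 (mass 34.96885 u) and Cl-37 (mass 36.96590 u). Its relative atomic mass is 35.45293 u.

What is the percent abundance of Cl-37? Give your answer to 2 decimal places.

With x = fraction of Cl-35 (so Cl-37 is 1 − x):
34.96885·x + 36.96590·(1 − x) = 35.45293
(34.96885 − 36.96590)·x = 35.45293 − 36.96590
x = -1.51297 / -1.99705 = 0.75760 → 75.76% Cl-35, 24.24% Cl-37.

24.24%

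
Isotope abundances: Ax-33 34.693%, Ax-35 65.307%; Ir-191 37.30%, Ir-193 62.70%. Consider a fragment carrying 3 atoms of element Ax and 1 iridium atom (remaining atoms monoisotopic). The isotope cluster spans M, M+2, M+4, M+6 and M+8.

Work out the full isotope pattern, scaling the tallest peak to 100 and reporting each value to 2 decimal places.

Element Ax pattern (n=3): 0.04175664 : 0.23581135 : 0.44389738 : 0.27853463
Iridium pattern (n=1): 0.3730 : 0.6270
Convolve the two distributions (both contribute in 2-u steps):
  M: 0.04175664×0.3730 = 0.015575
  M+2: 0.04175664×0.6270 + 0.23581135×0.3730 = 0.114139
  M+4: 0.23581135×0.6270 + 0.44389738×0.3730 = 0.313427
  M+6: 0.44389738×0.6270 + 0.27853463×0.3730 = 0.382217
  M+8: 0.27853463×0.6270 = 0.174641
Scale to base peak (0.382217) = 100: 4.07 : 29.86 : 82.00 : 100.00 : 45.69

4.07 : 29.86 : 82.00 : 100.00 : 45.69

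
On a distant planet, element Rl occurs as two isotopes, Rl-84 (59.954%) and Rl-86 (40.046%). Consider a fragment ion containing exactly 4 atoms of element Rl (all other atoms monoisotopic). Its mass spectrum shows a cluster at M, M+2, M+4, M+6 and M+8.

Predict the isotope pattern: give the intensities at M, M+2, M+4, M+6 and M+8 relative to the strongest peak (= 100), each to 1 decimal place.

Each Rl atom is independently Rl-84 (p = 0.59954) or Rl-86 (q = 0.40046); the cluster is the binomial expansion (p + q)^4.
P(M) = 0.59954^4 = 0.129203
P(M+2) = 4 × 0.59954^3 × 0.40046^1 = 0.345202
P(M+4) = 6 × 0.59954^2 × 0.40046^2 = 0.345864
P(M+6) = 4 × 0.59954^1 × 0.40046^3 = 0.154012
P(M+8) = 0.40046^4 = 0.025718
The M+4 peak is largest (0.345864); scaling to 100 gives 37.4 : 99.8 : 100.0 : 44.5 : 7.4.

37.4 : 99.8 : 100.0 : 44.5 : 7.4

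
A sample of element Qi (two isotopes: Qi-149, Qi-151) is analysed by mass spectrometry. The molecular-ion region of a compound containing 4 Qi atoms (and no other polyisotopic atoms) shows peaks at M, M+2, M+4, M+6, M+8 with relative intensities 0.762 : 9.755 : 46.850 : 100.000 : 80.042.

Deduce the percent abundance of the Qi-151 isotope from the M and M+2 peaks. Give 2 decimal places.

Let p = fractional abundance of Qi-149. I(M+2)/I(M) = [C(4,1)·p^3·(1−p)] / p^4 = 4·(1−p)/p = 9.755/0.762 = 12.8018
(1−p)/p = 12.8018/4 = 3.2005  ⇒  p = 1/(1 + 3.2005) = 0.2381
Qi-149: 23.81%, Qi-151: 76.19%.

76.19%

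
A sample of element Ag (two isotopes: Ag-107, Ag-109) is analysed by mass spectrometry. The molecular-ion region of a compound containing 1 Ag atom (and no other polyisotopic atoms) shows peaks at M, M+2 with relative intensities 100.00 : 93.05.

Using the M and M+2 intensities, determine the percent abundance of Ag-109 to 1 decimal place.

Let p = fractional abundance of Ag-107. I(M+2)/I(M) = [C(1,1)·p^0·(1−p)] / p^1 = 1·(1−p)/p = 93.05/100.00 = 0.9305
(1−p)/p = 0.9305/1 = 0.9305  ⇒  p = 1/(1 + 0.9305) = 0.5180
Ag-107: 51.8%, Ag-109: 48.2%.

48.2%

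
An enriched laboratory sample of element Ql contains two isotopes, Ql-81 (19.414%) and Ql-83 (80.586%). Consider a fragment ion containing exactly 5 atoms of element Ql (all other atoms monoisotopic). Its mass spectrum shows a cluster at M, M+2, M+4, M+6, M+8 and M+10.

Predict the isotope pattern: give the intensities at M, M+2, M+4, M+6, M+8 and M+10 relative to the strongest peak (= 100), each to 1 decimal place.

0.1 : 1.4 : 11.6 : 48.2 : 100.0 : 83.0

The 5 Ql atoms are independent, so intensities follow the terms of (0.19414 + 0.80586)^5.
P(M) = 0.19414^5 = 0.000276
P(M+2) = 5 × 0.19414^4 × 0.80586^1 = 0.005724
P(M+4) = 10 × 0.19414^3 × 0.80586^2 = 0.047519
P(M+6) = 10 × 0.19414^2 × 0.80586^3 = 0.197246
P(M+8) = 5 × 0.19414^1 × 0.80586^4 = 0.409377
P(M+10) = 0.80586^5 = 0.339858
The M+8 peak is largest (0.409377); scaling to 100 gives 0.1 : 1.4 : 11.6 : 48.2 : 100.0 : 83.0.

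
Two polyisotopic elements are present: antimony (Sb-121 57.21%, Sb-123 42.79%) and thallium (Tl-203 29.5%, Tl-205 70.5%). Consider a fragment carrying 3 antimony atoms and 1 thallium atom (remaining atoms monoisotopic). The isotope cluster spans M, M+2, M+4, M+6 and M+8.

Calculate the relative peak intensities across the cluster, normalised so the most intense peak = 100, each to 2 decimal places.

Antimony pattern (n=3): 0.18724742 : 0.42015297 : 0.3142518 : 0.07834781
Thallium pattern (n=1): 0.2950 : 0.7050
Convolve the two distributions (both contribute in 2-u steps):
  M: 0.18724742×0.2950 = 0.055238
  M+2: 0.18724742×0.7050 + 0.42015297×0.2950 = 0.255955
  M+4: 0.42015297×0.7050 + 0.3142518×0.2950 = 0.388912
  M+6: 0.3142518×0.7050 + 0.07834781×0.2950 = 0.244660
  M+8: 0.07834781×0.7050 = 0.055235
Scale to base peak (0.388912) = 100: 14.20 : 65.81 : 100.00 : 62.91 : 14.20

14.20 : 65.81 : 100.00 : 62.91 : 14.20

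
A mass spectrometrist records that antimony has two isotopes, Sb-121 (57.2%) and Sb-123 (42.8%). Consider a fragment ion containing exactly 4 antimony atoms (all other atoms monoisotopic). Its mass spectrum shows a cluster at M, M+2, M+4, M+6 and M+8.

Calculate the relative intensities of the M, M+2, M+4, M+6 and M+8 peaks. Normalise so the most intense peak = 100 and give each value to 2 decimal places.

Each Sb atom is independently Sb-121 (p = 0.572) or Sb-123 (q = 0.428); the cluster is the binomial expansion (p + q)^4.
P(M) = 0.572^4 = 0.107049
P(M+2) = 4 × 0.572^3 × 0.428^1 = 0.320400
P(M+4) = 6 × 0.572^2 × 0.428^2 = 0.359609
P(M+6) = 4 × 0.572^1 × 0.428^3 = 0.179385
P(M+8) = 0.428^4 = 0.033556
The M+4 peak is largest (0.359609); scaling to 100 gives 29.77 : 89.10 : 100.00 : 49.88 : 9.33.

29.77 : 89.10 : 100.00 : 49.88 : 9.33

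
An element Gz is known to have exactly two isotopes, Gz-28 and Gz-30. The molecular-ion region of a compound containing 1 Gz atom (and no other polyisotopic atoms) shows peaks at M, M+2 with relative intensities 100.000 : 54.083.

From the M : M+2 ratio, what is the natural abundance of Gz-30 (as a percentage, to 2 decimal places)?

35.10%

Write p for the Gz-28 fraction. I(M+2)/I(M) = [C(1,1)·p^0·(1−p)] / p^1 = 1·(1−p)/p = 54.083/100.000 = 0.5408
(1−p)/p = 0.5408/1 = 0.5408  ⇒  p = 1/(1 + 0.5408) = 0.6490
Gz-28: 64.90%, Gz-30: 35.10%.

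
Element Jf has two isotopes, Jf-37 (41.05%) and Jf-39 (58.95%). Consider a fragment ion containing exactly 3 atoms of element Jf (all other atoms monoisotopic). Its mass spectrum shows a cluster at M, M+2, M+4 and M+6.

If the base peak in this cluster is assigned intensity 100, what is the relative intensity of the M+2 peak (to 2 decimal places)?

69.64

(0.4105 + 0.5895)^3 gives M 0.0692, M+2 0.2980, M+4 0.4280, M+6 0.2049; the largest is M+4.
P(M+4) = C(3,2) × 0.4105^1 × 0.5895^2 = 3 × 0.4105 × 0.34751025 = 0.427959 (base)
P(M+2) = C(3,1) × 0.4105^2 × 0.5895^1 = 3 × 0.16851025 × 0.5895 = 0.298010
Relative intensity = 0.298010 / 0.427959 × 100 = 69.64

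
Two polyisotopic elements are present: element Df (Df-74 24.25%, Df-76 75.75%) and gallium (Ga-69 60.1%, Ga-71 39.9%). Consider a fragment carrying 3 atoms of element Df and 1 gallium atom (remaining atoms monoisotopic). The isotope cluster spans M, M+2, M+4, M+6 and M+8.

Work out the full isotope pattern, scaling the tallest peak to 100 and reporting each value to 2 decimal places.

2.00 : 20.10 : 71.11 : 100.00 : 40.54

Element Df pattern (n=3): 0.01426052 : 0.1336372 : 0.41744405 : 0.43465823
Gallium pattern (n=1): 0.6010 : 0.3990
Convolve the two distributions (both contribute in 2-u steps):
  M: 0.01426052×0.6010 = 0.008571
  M+2: 0.01426052×0.3990 + 0.1336372×0.6010 = 0.086006
  M+4: 0.1336372×0.3990 + 0.41744405×0.6010 = 0.304205
  M+6: 0.41744405×0.3990 + 0.43465823×0.6010 = 0.427790
  M+8: 0.43465823×0.3990 = 0.173429
Scale to base peak (0.427790) = 100: 2.00 : 20.10 : 71.11 : 100.00 : 40.54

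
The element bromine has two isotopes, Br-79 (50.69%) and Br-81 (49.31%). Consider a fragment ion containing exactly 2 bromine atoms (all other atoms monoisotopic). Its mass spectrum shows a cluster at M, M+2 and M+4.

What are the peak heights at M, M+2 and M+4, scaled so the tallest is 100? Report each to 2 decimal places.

51.40 : 100.00 : 48.64

Each Br atom is independently Br-79 (p = 0.5069) or Br-81 (q = 0.4931); the cluster is the binomial expansion (p + q)^2.
P(M) = 0.5069^2 = 0.256948
P(M+2) = 2 × 0.5069^1 × 0.4931^1 = 0.499905
P(M+4) = 0.4931^2 = 0.243148
The M+2 peak is largest (0.499905); scaling to 100 gives 51.40 : 100.00 : 48.64.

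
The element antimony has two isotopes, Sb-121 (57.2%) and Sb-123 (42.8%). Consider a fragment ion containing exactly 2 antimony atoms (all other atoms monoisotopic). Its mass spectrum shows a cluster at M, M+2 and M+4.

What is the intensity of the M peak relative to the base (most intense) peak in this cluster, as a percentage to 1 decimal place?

66.8%

Binomial terms of (0.572 + 0.428)^2: M 0.3272, M+2 0.4896, M+4 0.1832 → M+2 is the base peak.
P(M+2) = C(2,1) × 0.572^1 × 0.428^1 = 2 × 0.5720 × 0.4280 = 0.489632 (base)
P(M) = C(2,0) × 0.572^2 × 0.428^0 = 1 × 0.327184 × 1.0000 = 0.327184
Relative intensity = 0.327184 / 0.489632 × 100 = 66.8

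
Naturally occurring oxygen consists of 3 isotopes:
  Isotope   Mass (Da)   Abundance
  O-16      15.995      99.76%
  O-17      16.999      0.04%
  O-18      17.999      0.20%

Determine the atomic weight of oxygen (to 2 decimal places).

16.00 Da

The abundance-weighted mean is 0.9976 × 15.995 + 0.0004 × 16.999 + 0.0020 × 17.999
= 15.9566 + 0.0068 + 0.0360 = 15.9994 Da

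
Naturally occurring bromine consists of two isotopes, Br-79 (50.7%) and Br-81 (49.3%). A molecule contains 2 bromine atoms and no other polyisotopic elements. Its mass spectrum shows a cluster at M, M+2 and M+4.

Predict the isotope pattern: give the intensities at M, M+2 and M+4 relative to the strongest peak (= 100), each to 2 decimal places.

51.42 : 100.00 : 48.62

Expanding (0.507 + 0.493)^2:
P(M) = 0.507^2 = 0.257049
P(M+2) = 2 × 0.507^1 × 0.493^1 = 0.499902
P(M+4) = 0.493^2 = 0.243049
The M+2 peak is largest (0.499902); scaling to 100 gives 51.42 : 100.00 : 48.62.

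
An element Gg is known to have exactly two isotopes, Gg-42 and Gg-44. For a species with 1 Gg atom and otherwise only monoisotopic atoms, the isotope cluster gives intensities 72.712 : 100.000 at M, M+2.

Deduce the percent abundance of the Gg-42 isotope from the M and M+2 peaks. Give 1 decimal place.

42.1%

Let p = fractional abundance of Gg-42. I(M+2)/I(M) = [C(1,1)·p^0·(1−p)] / p^1 = 1·(1−p)/p = 100.000/72.712 = 1.3753
(1−p)/p = 1.3753/1 = 1.3753  ⇒  p = 1/(1 + 1.3753) = 0.4210
Gg-42: 42.1%, Gg-44: 57.9%.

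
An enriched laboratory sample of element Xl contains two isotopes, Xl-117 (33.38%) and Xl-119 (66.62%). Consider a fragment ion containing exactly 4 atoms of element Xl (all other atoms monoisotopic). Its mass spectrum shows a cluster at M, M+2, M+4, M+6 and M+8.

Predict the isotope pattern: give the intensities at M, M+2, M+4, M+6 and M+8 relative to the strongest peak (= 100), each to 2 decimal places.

Each Xl atom is independently Xl-117 (p = 0.3338) or Xl-119 (q = 0.6662); the cluster is the binomial expansion (p + q)^4.
P(M) = 0.3338^4 = 0.012415
P(M+2) = 4 × 0.3338^3 × 0.6662^1 = 0.099111
P(M+4) = 6 × 0.3338^2 × 0.6662^2 = 0.296711
P(M+6) = 4 × 0.3338^1 × 0.6662^3 = 0.394785
P(M+8) = 0.6662^4 = 0.196978
The M+6 peak is largest (0.394785); scaling to 100 gives 3.14 : 25.11 : 75.16 : 100.00 : 49.90.

3.14 : 25.11 : 75.16 : 100.00 : 49.90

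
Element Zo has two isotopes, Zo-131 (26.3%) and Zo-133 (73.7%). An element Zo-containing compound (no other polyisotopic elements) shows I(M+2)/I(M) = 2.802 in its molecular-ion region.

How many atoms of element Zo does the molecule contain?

The M+2/M ratio from n Zo atoms is n · q/p = n · 0.737/0.263.
n = 2.802 × 0.263/0.737 = 1.00 ≈ 1

1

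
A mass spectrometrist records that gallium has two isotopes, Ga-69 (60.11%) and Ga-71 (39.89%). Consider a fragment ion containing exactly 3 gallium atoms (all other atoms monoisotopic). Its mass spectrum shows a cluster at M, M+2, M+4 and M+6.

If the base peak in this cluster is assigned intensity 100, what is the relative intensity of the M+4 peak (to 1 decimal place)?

66.4

Term probabilities: M 0.2172, M+2 0.4324, M+4 0.2869, M+6 0.0635. Base peak = M+2.
P(M+2) = C(3,1) × 0.6011^2 × 0.3989^1 = 3 × 0.36132121 × 0.3989 = 0.432393 (base)
P(M+4) = C(3,2) × 0.6011^1 × 0.3989^2 = 3 × 0.6011 × 0.15912121 = 0.286943
Relative intensity = 0.286943 / 0.432393 × 100 = 66.4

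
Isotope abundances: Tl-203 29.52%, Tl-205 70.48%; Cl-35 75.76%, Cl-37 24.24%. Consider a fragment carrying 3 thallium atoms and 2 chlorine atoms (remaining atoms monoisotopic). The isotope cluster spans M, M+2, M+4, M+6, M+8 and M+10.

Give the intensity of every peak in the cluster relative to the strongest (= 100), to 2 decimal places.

3.95 : 30.86 : 86.16 : 100.00 : 41.37 : 5.51

Thallium pattern (n=3): 0.02572463 : 0.18425524 : 0.43991564 : 0.35010449
Chlorine pattern (n=2): 0.57395776 : 0.36728448 : 0.05875776
Convolve the two distributions (both contribute in 2-u steps):
  M: 0.02572463×0.57395776 = 0.014765
  M+2: 0.02572463×0.36728448 + 0.18425524×0.57395776 = 0.115203
  M+4: 0.02572463×0.05875776 + 0.18425524×0.36728448 + 0.43991564×0.57395776 = 0.321679
  M+6: 0.18425524×0.05875776 + 0.43991564×0.36728448 + 0.35010449×0.57395776 = 0.373346
  M+8: 0.43991564×0.05875776 + 0.35010449×0.36728448 = 0.154436
  M+10: 0.35010449×0.05875776 = 0.020571
Scale to base peak (0.373346) = 100: 3.95 : 30.86 : 86.16 : 100.00 : 41.37 : 5.51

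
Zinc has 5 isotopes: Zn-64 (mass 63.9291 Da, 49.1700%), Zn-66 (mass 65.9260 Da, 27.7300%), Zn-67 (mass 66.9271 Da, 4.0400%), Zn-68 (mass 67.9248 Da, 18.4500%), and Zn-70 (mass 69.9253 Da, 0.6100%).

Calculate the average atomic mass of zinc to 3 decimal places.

The abundance-weighted mean is 0.491700 × 63.9291 + 0.277300 × 65.9260 + 0.040400 × 66.9271 + 0.184500 × 67.9248 + 0.006100 × 69.9253
= 31.43394 + 18.28128 + 2.70385 + 12.53213 + 0.42654 = 65.37774 Da

65.378 Da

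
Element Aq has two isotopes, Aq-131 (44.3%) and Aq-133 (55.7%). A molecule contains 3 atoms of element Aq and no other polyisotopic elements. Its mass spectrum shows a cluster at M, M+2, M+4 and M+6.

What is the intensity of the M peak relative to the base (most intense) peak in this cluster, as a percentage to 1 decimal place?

(0.443 + 0.557)^3 gives M 0.0869, M+2 0.3279, M+4 0.4123, M+6 0.1728; the largest is M+4.
P(M+4) = C(3,2) × 0.443^1 × 0.557^2 = 3 × 0.4430 × 0.310249 = 0.412321 (base)
P(M) = C(3,0) × 0.443^3 × 0.557^0 = 1 × 0.08693831 × 1.0000 = 0.086938
Relative intensity = 0.086938 / 0.412321 × 100 = 21.1

21.1%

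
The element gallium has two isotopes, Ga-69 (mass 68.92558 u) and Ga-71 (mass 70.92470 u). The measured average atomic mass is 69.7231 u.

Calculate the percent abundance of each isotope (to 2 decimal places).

With x = fraction of Ga-69 (so Ga-71 is 1 − x):
68.92558·x + 70.92470·(1 − x) = 69.7231
(68.92558 − 70.92470)·x = 69.7231 − 70.92470
x = -1.20160 / -1.99912 = 0.60106 → 60.11% Ga-69, 39.89% Ga-71.

Ga-69: 60.11%, Ga-71: 39.89%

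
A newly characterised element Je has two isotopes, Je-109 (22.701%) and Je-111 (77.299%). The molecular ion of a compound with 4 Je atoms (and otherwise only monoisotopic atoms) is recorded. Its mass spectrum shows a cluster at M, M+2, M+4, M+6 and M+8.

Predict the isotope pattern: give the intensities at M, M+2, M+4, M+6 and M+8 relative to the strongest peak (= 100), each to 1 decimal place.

0.6 : 8.6 : 44.1 : 100.0 : 85.1

The 4 Je atoms are independent, so intensities follow the terms of (0.22701 + 0.77299)^4.
P(M) = 0.22701^4 = 0.002656
P(M+2) = 4 × 0.22701^3 × 0.77299^1 = 0.036172
P(M+4) = 6 × 0.22701^2 × 0.77299^2 = 0.184752
P(M+6) = 4 × 0.22701^1 × 0.77299^3 = 0.419398
P(M+8) = 0.77299^4 = 0.357022
The M+6 peak is largest (0.419398); scaling to 100 gives 0.6 : 8.6 : 44.1 : 100.0 : 85.1.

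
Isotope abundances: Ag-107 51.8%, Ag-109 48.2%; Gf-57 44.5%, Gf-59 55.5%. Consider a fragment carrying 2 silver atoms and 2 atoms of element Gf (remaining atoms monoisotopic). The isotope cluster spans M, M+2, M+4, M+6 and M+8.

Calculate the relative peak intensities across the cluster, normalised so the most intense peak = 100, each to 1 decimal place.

Silver pattern (n=2): 0.268324 : 0.499352 : 0.232324
Element Gf pattern (n=2): 0.198025 : 0.49395 : 0.308025
Convolve the two distributions (both contribute in 2-u steps):
  M: 0.268324×0.198025 = 0.053135
  M+2: 0.268324×0.49395 + 0.499352×0.198025 = 0.231423
  M+4: 0.268324×0.308025 + 0.499352×0.49395 + 0.232324×0.198025 = 0.375311
  M+6: 0.499352×0.308025 + 0.232324×0.49395 = 0.268569
  M+8: 0.232324×0.308025 = 0.071562
Scale to base peak (0.375311) = 100: 14.2 : 61.7 : 100.0 : 71.6 : 19.1

14.2 : 61.7 : 100.0 : 71.6 : 19.1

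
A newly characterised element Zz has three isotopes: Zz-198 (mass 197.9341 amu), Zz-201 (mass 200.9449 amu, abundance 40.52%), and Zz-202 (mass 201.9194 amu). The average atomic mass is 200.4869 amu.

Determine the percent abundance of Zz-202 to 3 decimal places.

Let x and y be the fractions of Zz-198 and Zz-202. Then x + y = 1 − 0.4052 = 0.5948 and 197.9341x + 201.9194y = 200.4869 − 0.4052×200.9449 = 119.06402652.
Substituting: 197.9341x + 201.9194(0.5948 − x) = 119.06402652
(197.9341 − 201.9194)x = -1.0376326  ⇒  x = 0.26036, y = 0.33444
Zz-198: 26.036%, Zz-202: 33.444%.

33.444%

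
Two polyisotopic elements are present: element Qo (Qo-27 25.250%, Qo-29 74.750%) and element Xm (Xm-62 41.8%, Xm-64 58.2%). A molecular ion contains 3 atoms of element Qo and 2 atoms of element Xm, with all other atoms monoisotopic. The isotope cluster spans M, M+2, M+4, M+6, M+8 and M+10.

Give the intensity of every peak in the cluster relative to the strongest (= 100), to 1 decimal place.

Element Qo pattern (n=3): 0.01609845 : 0.14297339 : 0.42325786 : 0.4176703
Element Xm pattern (n=2): 0.174724 : 0.486552 : 0.338724
Convolve the two distributions (both contribute in 2-u steps):
  M: 0.01609845×0.174724 = 0.002813
  M+2: 0.01609845×0.486552 + 0.14297339×0.174724 = 0.032814
  M+4: 0.01609845×0.338724 + 0.14297339×0.486552 + 0.42325786×0.174724 = 0.148970
  M+6: 0.14297339×0.338724 + 0.42325786×0.486552 + 0.4176703×0.174724 = 0.327343
  M+8: 0.42325786×0.338724 + 0.4176703×0.486552 = 0.346586
  M+10: 0.4176703×0.338724 = 0.141475
Scale to base peak (0.346586) = 100: 0.8 : 9.5 : 43.0 : 94.4 : 100.0 : 40.8

0.8 : 9.5 : 43.0 : 94.4 : 100.0 : 40.8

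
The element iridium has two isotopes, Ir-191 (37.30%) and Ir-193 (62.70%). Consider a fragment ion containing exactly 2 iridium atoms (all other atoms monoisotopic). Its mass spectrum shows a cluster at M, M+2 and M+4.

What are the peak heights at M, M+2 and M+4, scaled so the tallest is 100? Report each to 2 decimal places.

The 2 Ir atoms are independent, so intensities follow the terms of (0.3730 + 0.6270)^2.
P(M) = 0.3730^2 = 0.139129
P(M+2) = 2 × 0.3730^1 × 0.6270^1 = 0.467742
P(M+4) = 0.6270^2 = 0.393129
The M+2 peak is largest (0.467742); scaling to 100 gives 29.74 : 100.00 : 84.05.

29.74 : 100.00 : 84.05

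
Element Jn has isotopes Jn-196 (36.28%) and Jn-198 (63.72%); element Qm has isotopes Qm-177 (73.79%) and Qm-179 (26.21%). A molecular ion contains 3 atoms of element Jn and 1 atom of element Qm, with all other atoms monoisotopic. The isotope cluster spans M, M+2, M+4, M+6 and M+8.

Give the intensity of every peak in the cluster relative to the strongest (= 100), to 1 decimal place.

Element Jn pattern (n=3): 0.04775313 : 0.25161213 : 0.44191635 : 0.25871839
Element Qm pattern (n=1): 0.7379 : 0.2621
Convolve the two distributions (both contribute in 2-u steps):
  M: 0.04775313×0.7379 = 0.035237
  M+2: 0.04775313×0.2621 + 0.25161213×0.7379 = 0.198181
  M+4: 0.25161213×0.2621 + 0.44191635×0.7379 = 0.392038
  M+6: 0.44191635×0.2621 + 0.25871839×0.7379 = 0.306735
  M+8: 0.25871839×0.2621 = 0.067810
Scale to base peak (0.392038) = 100: 9.0 : 50.6 : 100.0 : 78.2 : 17.3

9.0 : 50.6 : 100.0 : 78.2 : 17.3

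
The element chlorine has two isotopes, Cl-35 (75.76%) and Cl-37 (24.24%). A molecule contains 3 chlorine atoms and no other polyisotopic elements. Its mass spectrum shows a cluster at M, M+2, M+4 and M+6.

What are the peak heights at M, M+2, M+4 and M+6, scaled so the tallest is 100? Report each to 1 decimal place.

Expanding (0.7576 + 0.2424)^3:
P(M) = 0.7576^3 = 0.434830
P(M+2) = 3 × 0.7576^2 × 0.2424^1 = 0.417382
P(M+4) = 3 × 0.7576^1 × 0.2424^2 = 0.133545
P(M+6) = 0.2424^3 = 0.014243
The M peak is largest (0.434830); scaling to 100 gives 100.0 : 96.0 : 30.7 : 3.3.

100.0 : 96.0 : 30.7 : 3.3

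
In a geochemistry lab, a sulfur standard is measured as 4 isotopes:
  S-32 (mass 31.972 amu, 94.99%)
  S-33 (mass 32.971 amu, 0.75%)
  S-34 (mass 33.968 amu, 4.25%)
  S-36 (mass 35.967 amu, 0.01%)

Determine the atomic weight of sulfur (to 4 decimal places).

Average mass = Σ (abundance × isotope mass) = 0.9499 × 31.972 + 0.0075 × 32.971 + 0.0425 × 33.968 + 0.0001 × 35.967
= 30.37020 + 0.24728 + 1.44364 + 0.00360 = 32.06472 amu

32.0647 amu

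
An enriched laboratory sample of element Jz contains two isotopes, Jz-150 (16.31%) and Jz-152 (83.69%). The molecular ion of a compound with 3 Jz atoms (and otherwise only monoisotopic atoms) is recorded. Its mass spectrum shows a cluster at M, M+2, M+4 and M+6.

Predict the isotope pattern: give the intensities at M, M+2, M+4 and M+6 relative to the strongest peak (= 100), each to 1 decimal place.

0.7 : 11.4 : 58.5 : 100.0

The 3 Jz atoms are independent, so intensities follow the terms of (0.1631 + 0.8369)^3.
P(M) = 0.1631^3 = 0.004339
P(M+2) = 3 × 0.1631^2 × 0.8369^1 = 0.066789
P(M+4) = 3 × 0.1631^1 × 0.8369^2 = 0.342707
P(M+6) = 0.8369^3 = 0.586166
The M+6 peak is largest (0.586166); scaling to 100 gives 0.7 : 11.4 : 58.5 : 100.0.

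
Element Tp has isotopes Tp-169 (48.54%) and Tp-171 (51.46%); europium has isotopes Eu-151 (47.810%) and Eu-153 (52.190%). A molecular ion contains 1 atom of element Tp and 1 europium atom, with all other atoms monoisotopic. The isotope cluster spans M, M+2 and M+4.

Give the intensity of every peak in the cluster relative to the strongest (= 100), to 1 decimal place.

Element Tp pattern (n=1): 0.4854 : 0.5146
Europium pattern (n=1): 0.4781 : 0.5219
Convolve the two distributions (both contribute in 2-u steps):
  M: 0.4854×0.4781 = 0.232070
  M+2: 0.4854×0.5219 + 0.5146×0.4781 = 0.499361
  M+4: 0.5146×0.5219 = 0.268570
Scale to base peak (0.499361) = 100: 46.5 : 100.0 : 53.8

46.5 : 100.0 : 53.8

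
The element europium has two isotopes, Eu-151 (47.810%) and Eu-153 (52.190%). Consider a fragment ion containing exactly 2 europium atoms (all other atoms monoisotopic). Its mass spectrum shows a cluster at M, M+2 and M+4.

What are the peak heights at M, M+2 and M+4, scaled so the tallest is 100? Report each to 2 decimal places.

Each Eu atom is independently Eu-151 (p = 0.47810) or Eu-153 (q = 0.52190); the cluster is the binomial expansion (p + q)^2.
P(M) = 0.47810^2 = 0.228580
P(M+2) = 2 × 0.47810^1 × 0.52190^1 = 0.499041
P(M+4) = 0.52190^2 = 0.272380
The M+2 peak is largest (0.499041); scaling to 100 gives 45.80 : 100.00 : 54.58.

45.80 : 100.00 : 54.58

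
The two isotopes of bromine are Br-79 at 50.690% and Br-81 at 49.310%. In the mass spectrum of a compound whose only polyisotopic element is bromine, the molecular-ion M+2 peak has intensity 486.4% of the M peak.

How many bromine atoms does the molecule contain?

5

For n independent Br atoms, I(M+2)/I(M) = n · (abundance Br-81) / (abundance Br-79) = n · 0.49310/0.50690.
n = 4.864 × 0.50690/0.49310 = 5.00 ≈ 5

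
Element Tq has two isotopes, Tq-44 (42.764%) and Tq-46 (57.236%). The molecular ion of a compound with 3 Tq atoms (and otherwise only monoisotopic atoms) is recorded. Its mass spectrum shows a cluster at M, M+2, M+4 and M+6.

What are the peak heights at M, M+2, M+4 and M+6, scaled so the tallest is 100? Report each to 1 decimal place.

The 3 Tq atoms are independent, so intensities follow the terms of (0.42764 + 0.57236)^3.
P(M) = 0.42764^3 = 0.078205
P(M+2) = 3 × 0.42764^2 × 0.57236^1 = 0.314013
P(M+4) = 3 × 0.42764^1 × 0.57236^2 = 0.420279
P(M+6) = 0.57236^3 = 0.187503
The M+4 peak is largest (0.420279); scaling to 100 gives 18.6 : 74.7 : 100.0 : 44.6.

18.6 : 74.7 : 100.0 : 44.6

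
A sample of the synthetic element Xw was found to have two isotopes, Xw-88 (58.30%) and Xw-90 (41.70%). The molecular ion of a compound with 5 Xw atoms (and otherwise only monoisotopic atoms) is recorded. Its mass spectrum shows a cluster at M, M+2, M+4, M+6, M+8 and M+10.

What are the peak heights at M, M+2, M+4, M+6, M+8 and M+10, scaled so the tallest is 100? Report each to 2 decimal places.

19.55 : 69.90 : 100.00 : 71.53 : 25.58 : 3.66

Expanding (0.5830 + 0.4170)^5:
P(M) = 0.5830^5 = 0.067351
P(M+2) = 5 × 0.5830^4 × 0.4170^1 = 0.240869
P(M+4) = 10 × 0.5830^3 × 0.4170^2 = 0.344570
P(M+6) = 10 × 0.5830^2 × 0.4170^3 = 0.246459
P(M+8) = 5 × 0.5830^1 × 0.4170^4 = 0.088142
P(M+10) = 0.4170^5 = 0.012609
The M+4 peak is largest (0.344570); scaling to 100 gives 19.55 : 69.90 : 100.00 : 71.53 : 25.58 : 3.66.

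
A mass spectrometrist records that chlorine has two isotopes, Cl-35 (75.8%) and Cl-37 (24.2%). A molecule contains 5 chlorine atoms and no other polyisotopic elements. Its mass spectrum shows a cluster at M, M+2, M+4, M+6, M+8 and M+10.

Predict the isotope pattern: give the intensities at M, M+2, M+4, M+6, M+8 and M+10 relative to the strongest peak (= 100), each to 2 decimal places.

Each Cl atom is independently Cl-35 (p = 0.758) or Cl-37 (q = 0.242); the cluster is the binomial expansion (p + q)^5.
P(M) = 0.758^5 = 0.250234
P(M+2) = 5 × 0.758^4 × 0.242^1 = 0.399450
P(M+4) = 10 × 0.758^3 × 0.242^2 = 0.255058
P(M+6) = 10 × 0.758^2 × 0.242^3 = 0.081430
P(M+8) = 5 × 0.758^1 × 0.242^4 = 0.012999
P(M+10) = 0.242^5 = 0.000830
The M+2 peak is largest (0.399450); scaling to 100 gives 62.64 : 100.00 : 63.85 : 20.39 : 3.25 : 0.21.

62.64 : 100.00 : 63.85 : 20.39 : 3.25 : 0.21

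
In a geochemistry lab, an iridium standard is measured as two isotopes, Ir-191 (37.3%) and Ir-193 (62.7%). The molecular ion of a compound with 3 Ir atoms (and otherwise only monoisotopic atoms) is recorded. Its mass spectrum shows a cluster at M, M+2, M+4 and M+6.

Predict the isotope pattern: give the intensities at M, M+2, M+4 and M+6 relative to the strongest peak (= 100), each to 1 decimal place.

11.8 : 59.5 : 100.0 : 56.0

Expanding (0.373 + 0.627)^3:
P(M) = 0.373^3 = 0.051895
P(M+2) = 3 × 0.373^2 × 0.627^1 = 0.261702
P(M+4) = 3 × 0.373^1 × 0.627^2 = 0.439911
P(M+6) = 0.627^3 = 0.246492
The M+4 peak is largest (0.439911); scaling to 100 gives 11.8 : 59.5 : 100.0 : 56.0.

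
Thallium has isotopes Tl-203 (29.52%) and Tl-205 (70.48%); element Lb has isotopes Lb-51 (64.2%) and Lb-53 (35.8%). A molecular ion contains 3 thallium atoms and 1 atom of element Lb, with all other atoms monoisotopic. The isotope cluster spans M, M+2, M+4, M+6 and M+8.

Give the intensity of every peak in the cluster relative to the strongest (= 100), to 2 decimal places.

Thallium pattern (n=3): 0.02572463 : 0.18425524 : 0.43991564 : 0.35010449
Element Lb pattern (n=1): 0.6420 : 0.3580
Convolve the two distributions (both contribute in 2-u steps):
  M: 0.02572463×0.6420 = 0.016515
  M+2: 0.02572463×0.3580 + 0.18425524×0.6420 = 0.127501
  M+4: 0.18425524×0.3580 + 0.43991564×0.6420 = 0.348389
  M+6: 0.43991564×0.3580 + 0.35010449×0.6420 = 0.382257
  M+8: 0.35010449×0.3580 = 0.125337
Scale to base peak (0.382257) = 100: 4.32 : 33.35 : 91.14 : 100.00 : 32.79

4.32 : 33.35 : 91.14 : 100.00 : 32.79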